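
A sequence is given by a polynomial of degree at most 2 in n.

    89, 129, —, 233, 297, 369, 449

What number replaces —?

Using the last 4 terms:
D1: 64  72  80
D2: 8  8
Constant second difference = 8.
Extend backward: 64 − 8 = 56;  233 − 56 = 177

177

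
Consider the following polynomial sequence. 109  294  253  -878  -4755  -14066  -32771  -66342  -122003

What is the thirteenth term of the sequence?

-784787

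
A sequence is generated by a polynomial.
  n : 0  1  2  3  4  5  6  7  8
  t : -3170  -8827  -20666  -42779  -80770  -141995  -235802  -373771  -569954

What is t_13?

D1: -5657  -11839  -22113  -37991  -61225  -93807  -137969  -196183
D2: -6182  -10274  -15878  -23234  -32582  -44162  -58214
D3: -4092  -5604  -7356  -9348  -11580  -14052
D4: -1512  -1752  -1992  -2232  -2472
D5: -240  -240  -240  -240
Constant fifth difference = -240, so extend:
-2472 − 240 = -2712;  -14052 − 2712 = -16764;  -58214 − 16764 = -74978;  -196183 − 74978 = -271161;  -569954 − 271161 = -841115
-2712 − 240 = -2952;  -16764 − 2952 = -19716;  -74978 − 19716 = -94694;  -271161 − 94694 = -365855;  -841115 − 365855 = -1206970
-2952 − 240 = -3192;  -19716 − 3192 = -22908;  -94694 − 22908 = -117602;  -365855 − 117602 = -483457;  -1206970 − 483457 = -1690427
-3192 − 240 = -3432;  -22908 − 3432 = -26340;  -117602 − 26340 = -143942;  -483457 − 143942 = -627399;  -1690427 − 627399 = -2317826
-3432 − 240 = -3672;  -26340 − 3672 = -30012;  -143942 − 30012 = -173954;  -627399 − 173954 = -801353;  -2317826 − 801353 = -3119179

-3119179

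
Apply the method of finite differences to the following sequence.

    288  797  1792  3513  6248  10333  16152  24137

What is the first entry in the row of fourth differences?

D1: 509, 995, 1721, 2735, 4085, 5819, 7985
D2: 486, 726, 1014, 1350, 1734, 2166
D3: 240, 288, 336, 384, 432
D4: 48, 48, 48, 48

48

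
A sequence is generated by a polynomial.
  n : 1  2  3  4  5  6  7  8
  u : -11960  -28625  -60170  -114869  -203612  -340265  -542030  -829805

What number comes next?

First differences: -16665, -31545, -54699, -88743, -136653, -201765, -287775
Second differences: -14880, -23154, -34044, -47910, -65112, -86010
Third differences: -8274, -10890, -13866, -17202, -20898
Fourth differences: -2616, -2976, -3336, -3696
Fifth differences: -360, -360, -360
The fifth differences are constant (-360).
-3696 − 360 = -4056;  -20898 − 4056 = -24954;  -86010 − 24954 = -110964;  -287775 − 110964 = -398739;  -829805 − 398739 = -1228544

-1228544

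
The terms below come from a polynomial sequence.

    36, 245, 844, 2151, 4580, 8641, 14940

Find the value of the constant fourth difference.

D1: 209, 599, 1307, 2429, 4061, 6299
D2: 390, 708, 1122, 1632, 2238
D3: 318, 414, 510, 606
D4: 96, 96, 96

96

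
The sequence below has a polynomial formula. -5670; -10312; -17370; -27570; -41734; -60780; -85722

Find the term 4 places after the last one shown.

-268090

Δ: -4642, -7058, -10200, -14164, -19046, -24942
Δ²: -2416, -3142, -3964, -4882, -5896
Δ³: -726, -822, -918, -1014
Δ⁴: -96, -96, -96
Constant fourth difference = -96, so extend:
-1014 − 96 = -1110;  -5896 − 1110 = -7006;  -24942 − 7006 = -31948;  -85722 − 31948 = -117670
-1110 − 96 = -1206;  -7006 − 1206 = -8212;  -31948 − 8212 = -40160;  -117670 − 40160 = -157830
-1206 − 96 = -1302;  -8212 − 1302 = -9514;  -40160 − 9514 = -49674;  -157830 − 49674 = -207504
-1302 − 96 = -1398;  -9514 − 1398 = -10912;  -49674 − 10912 = -60586;  -207504 − 60586 = -268090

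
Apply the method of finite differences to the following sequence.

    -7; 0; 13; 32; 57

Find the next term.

D1: 7  13  19  25
D2: 6  6  6
Constant second difference = 6, so extend:
25 + 6 = 31;  57 + 31 = 88

88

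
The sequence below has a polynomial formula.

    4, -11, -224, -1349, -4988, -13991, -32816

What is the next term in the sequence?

-15, -213, -1125, -3639, -9003, -18825
-198, -912, -2514, -5364, -9822
-714, -1602, -2850, -4458
-888, -1248, -1608
-360, -360
Fifth differences constant at -360.
-1608 − 360 = -1968;  -4458 − 1968 = -6426;  -9822 − 6426 = -16248;  -18825 − 16248 = -35073;  -32816 − 35073 = -67889

-67889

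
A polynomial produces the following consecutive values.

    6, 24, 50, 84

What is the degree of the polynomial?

D1: 18, 26, 34
D2: 8, 8
The second differences are constant, so the polynomial has degree 2.

2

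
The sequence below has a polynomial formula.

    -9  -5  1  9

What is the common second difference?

D1: 4, 6, 8
D2: 2, 2

2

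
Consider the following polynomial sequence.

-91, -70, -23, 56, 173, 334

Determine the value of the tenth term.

21  47  79  117  161
26  32  38  44
6  6  6
Constant third difference = 6, so extend:
44 + 6 = 50;  161 + 50 = 211;  334 + 211 = 545
50 + 6 = 56;  211 + 56 = 267;  545 + 267 = 812
56 + 6 = 62;  267 + 62 = 329;  812 + 329 = 1141
62 + 6 = 68;  329 + 68 = 397;  1141 + 397 = 1538

1538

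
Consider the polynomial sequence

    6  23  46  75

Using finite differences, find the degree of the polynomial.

2

D1: 17, 23, 29
D2: 6, 6
The second differences are constant, so the polynomial has degree 2.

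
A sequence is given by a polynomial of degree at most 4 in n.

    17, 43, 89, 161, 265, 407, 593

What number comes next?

829

Δ: 26  46  72  104  142  186
Δ²: 20  26  32  38  44
Δ³: 6  6  6  6
Constant third difference = 6, so extend:
44 + 6 = 50;  186 + 50 = 236;  593 + 236 = 829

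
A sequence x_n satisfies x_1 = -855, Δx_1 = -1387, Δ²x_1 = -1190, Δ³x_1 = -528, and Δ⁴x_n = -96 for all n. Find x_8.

-57394

Build the table forward from the leading diagonal:
D4: -96  -96  -96  -96  -96  -96  -96  -96
D3: -528  -624  -720  -816  -912  -1008  -1104  -1200
D2: -1190  -1718  -2342  -3062  -3878  -4790  -5798  -6902
D1: -1387  -2577  -4295  -6637  -9699  -13577  -18367  -24165
x: -855  -2242  -4819  -9114  -15751  -25450  -39027  -57394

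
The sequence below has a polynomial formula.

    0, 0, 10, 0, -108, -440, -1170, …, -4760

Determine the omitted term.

-2520

Using the first 7 terms:
0, 10, -10, -108, -332, -730
10, -20, -98, -224, -398
-30, -78, -126, -174
-48, -48, -48
Constant fourth difference = -48.
Extend forward: -174 − 48 = -222;  -398 − 222 = -620;  -730 − 620 = -1350;  -1170 − 1350 = -2520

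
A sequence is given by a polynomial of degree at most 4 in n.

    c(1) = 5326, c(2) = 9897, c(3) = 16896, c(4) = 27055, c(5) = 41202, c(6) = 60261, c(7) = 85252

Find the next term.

Δ: 4571, 6999, 10159, 14147, 19059, 24991
Δ²: 2428, 3160, 3988, 4912, 5932
Δ³: 732, 828, 924, 1020
Δ⁴: 96, 96, 96
The fourth differences are constant (96).
1020 + 96 = 1116;  5932 + 1116 = 7048;  24991 + 7048 = 32039;  85252 + 32039 = 117291

117291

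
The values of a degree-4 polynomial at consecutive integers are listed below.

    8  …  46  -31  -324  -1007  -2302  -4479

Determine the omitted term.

Using the last 6 terms:
-77, -293, -683, -1295, -2177
-216, -390, -612, -882
-174, -222, -270
-48, -48
Constant fourth difference = -48.
Extend backward: -174 + 48 = -126;  -216 + 126 = -90;  -77 + 90 = 13;  46 − 13 = 33

33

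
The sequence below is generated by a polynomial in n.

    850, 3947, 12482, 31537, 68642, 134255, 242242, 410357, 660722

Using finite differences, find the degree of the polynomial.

5

First differences: 3097, 8535, 19055, 37105, 65613, 107987, 168115, 250365
Second differences: 5438, 10520, 18050, 28508, 42374, 60128, 82250
Third differences: 5082, 7530, 10458, 13866, 17754, 22122
Fourth differences: 2448, 2928, 3408, 3888, 4368
Fifth differences: 480, 480, 480, 480
The fifth differences are constant, so the polynomial has degree 5.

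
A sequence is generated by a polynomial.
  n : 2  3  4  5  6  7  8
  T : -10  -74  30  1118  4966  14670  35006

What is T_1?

6

-64  104  1088  3848  9704  20336
168  984  2760  5856  10632
816  1776  3096  4776
960  1320  1680
360  360
The fifth differences are constant at 360.
Work back: 960 − 360 = 600;  816 − 600 = 216;  168 − 216 = -48;  -64 + 48 = -16;  -10 + 16 = 6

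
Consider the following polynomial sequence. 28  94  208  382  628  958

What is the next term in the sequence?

1384

66  114  174  246  330
48  60  72  84
12  12  12
Third differences constant at 12.
84 + 12 = 96;  330 + 96 = 426;  958 + 426 = 1384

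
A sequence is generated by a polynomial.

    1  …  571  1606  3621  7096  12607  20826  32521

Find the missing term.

132

Using the last 7 terms:
1035, 2015, 3475, 5511, 8219, 11695
980, 1460, 2036, 2708, 3476
480, 576, 672, 768
96, 96, 96
Constant fourth difference = 96.
Extend backward: 480 − 96 = 384;  980 − 384 = 596;  1035 − 596 = 439;  571 − 439 = 132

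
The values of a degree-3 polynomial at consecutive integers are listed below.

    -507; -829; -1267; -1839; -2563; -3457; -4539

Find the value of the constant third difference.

D1: -322, -438, -572, -724, -894, -1082
D2: -116, -134, -152, -170, -188
D3: -18, -18, -18, -18

-18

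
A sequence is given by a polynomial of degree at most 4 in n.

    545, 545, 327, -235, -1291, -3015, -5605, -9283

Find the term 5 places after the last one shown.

Δ: 0, -218, -562, -1056, -1724, -2590, -3678
Δ²: -218, -344, -494, -668, -866, -1088
Δ³: -126, -150, -174, -198, -222
Δ⁴: -24, -24, -24, -24
The fourth differences are constant (-24).
-222 − 24 = -246;  -1088 − 246 = -1334;  -3678 − 1334 = -5012;  -9283 − 5012 = -14295
-246 − 24 = -270;  -1334 − 270 = -1604;  -5012 − 1604 = -6616;  -14295 − 6616 = -20911
-270 − 24 = -294;  -1604 − 294 = -1898;  -6616 − 1898 = -8514;  -20911 − 8514 = -29425
-294 − 24 = -318;  -1898 − 318 = -2216;  -8514 − 2216 = -10730;  -29425 − 10730 = -40155
-318 − 24 = -342;  -2216 − 342 = -2558;  -10730 − 2558 = -13288;  -40155 − 13288 = -53443

-53443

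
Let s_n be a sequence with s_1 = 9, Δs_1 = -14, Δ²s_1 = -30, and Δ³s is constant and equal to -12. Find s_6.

Build the table forward from the leading diagonal:
Third differences: -12  -12  -12  -12  -12  -12
Second differences: -30  -42  -54  -66  -78  -90
First differences: -14  -44  -86  -140  -206  -284
s: 9  -5  -49  -135  -275  -481

-481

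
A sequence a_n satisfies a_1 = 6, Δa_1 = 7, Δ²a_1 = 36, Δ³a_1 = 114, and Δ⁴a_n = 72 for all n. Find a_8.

Build the table forward from the leading diagonal:
Fourth differences: 72, 72, 72, 72, 72, 72, 72, 72
Third differences: 114, 186, 258, 330, 402, 474, 546, 618
Second differences: 36, 150, 336, 594, 924, 1326, 1800, 2346
First differences: 7, 43, 193, 529, 1123, 2047, 3373, 5173
a: 6, 13, 56, 249, 778, 1901, 3948, 7321

7321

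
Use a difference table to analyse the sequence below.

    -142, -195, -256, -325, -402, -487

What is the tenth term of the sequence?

-907

Δ: -53 , -61 , -69 , -77 , -85
Δ²: -8 , -8 , -8 , -8
Second differences constant at -8.
-85 − 8 = -93;  -487 − 93 = -580
-93 − 8 = -101;  -580 − 101 = -681
-101 − 8 = -109;  -681 − 109 = -790
-109 − 8 = -117;  -790 − 117 = -907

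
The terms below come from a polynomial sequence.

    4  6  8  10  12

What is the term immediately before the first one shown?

2

2  2  2  2
The first differences are constant at 2.
Work back: 4 − 2 = 2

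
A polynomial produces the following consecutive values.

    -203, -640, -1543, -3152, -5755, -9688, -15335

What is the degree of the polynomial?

-437, -903, -1609, -2603, -3933, -5647
-466, -706, -994, -1330, -1714
-240, -288, -336, -384
-48, -48, -48
The fourth differences are constant, so the polynomial has degree 4.

4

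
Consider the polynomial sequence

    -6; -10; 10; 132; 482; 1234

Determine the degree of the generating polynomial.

4

Δ: -4, 20, 122, 350, 752
Δ²: 24, 102, 228, 402
Δ³: 78, 126, 174
Δ⁴: 48, 48
The fourth differences are constant, so the polynomial has degree 4.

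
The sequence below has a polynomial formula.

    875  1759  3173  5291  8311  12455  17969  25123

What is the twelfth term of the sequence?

884, 1414, 2118, 3020, 4144, 5514, 7154
530, 704, 902, 1124, 1370, 1640
174, 198, 222, 246, 270
24, 24, 24, 24
The fourth differences are constant (24).
270 + 24 = 294;  1640 + 294 = 1934;  7154 + 1934 = 9088;  25123 + 9088 = 34211
294 + 24 = 318;  1934 + 318 = 2252;  9088 + 2252 = 11340;  34211 + 11340 = 45551
318 + 24 = 342;  2252 + 342 = 2594;  11340 + 2594 = 13934;  45551 + 13934 = 59485
342 + 24 = 366;  2594 + 366 = 2960;  13934 + 2960 = 16894;  59485 + 16894 = 76379

76379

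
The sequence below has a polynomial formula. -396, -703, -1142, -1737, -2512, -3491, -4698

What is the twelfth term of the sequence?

-14993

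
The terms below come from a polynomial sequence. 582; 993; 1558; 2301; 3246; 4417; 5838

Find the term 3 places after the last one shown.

11841

D1: 411  565  743  945  1171  1421
D2: 154  178  202  226  250
D3: 24  24  24  24
Third differences constant at 24.
250 + 24 = 274;  1421 + 274 = 1695;  5838 + 1695 = 7533
274 + 24 = 298;  1695 + 298 = 1993;  7533 + 1993 = 9526
298 + 24 = 322;  1993 + 322 = 2315;  9526 + 2315 = 11841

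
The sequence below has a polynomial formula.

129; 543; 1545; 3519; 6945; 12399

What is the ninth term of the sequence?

48129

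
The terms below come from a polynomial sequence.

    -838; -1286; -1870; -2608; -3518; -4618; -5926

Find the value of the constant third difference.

-18

First differences: -448, -584, -738, -910, -1100, -1308
Second differences: -136, -154, -172, -190, -208
Third differences: -18, -18, -18, -18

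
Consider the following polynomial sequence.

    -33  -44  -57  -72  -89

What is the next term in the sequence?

D1: -11  -13  -15  -17
D2: -2  -2  -2
Second differences constant at -2.
-17 − 2 = -19;  -89 − 19 = -108

-108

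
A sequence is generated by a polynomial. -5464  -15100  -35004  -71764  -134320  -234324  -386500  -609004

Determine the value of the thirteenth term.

-3697504

First differences: -9636  -19904  -36760  -62556  -100004  -152176  -222504
Second differences: -10268  -16856  -25796  -37448  -52172  -70328
Third differences: -6588  -8940  -11652  -14724  -18156
Fourth differences: -2352  -2712  -3072  -3432
Fifth differences: -360  -360  -360
The fifth differences are constant (-360).
-3432 − 360 = -3792;  -18156 − 3792 = -21948;  -70328 − 21948 = -92276;  -222504 − 92276 = -314780;  -609004 − 314780 = -923784
-3792 − 360 = -4152;  -21948 − 4152 = -26100;  -92276 − 26100 = -118376;  -314780 − 118376 = -433156;  -923784 − 433156 = -1356940
-4152 − 360 = -4512;  -26100 − 4512 = -30612;  -118376 − 30612 = -148988;  -433156 − 148988 = -582144;  -1356940 − 582144 = -1939084
-4512 − 360 = -4872;  -30612 − 4872 = -35484;  -148988 − 35484 = -184472;  -582144 − 184472 = -766616;  -1939084 − 766616 = -2705700
-4872 − 360 = -5232;  -35484 − 5232 = -40716;  -184472 − 40716 = -225188;  -766616 − 225188 = -991804;  -2705700 − 991804 = -3697504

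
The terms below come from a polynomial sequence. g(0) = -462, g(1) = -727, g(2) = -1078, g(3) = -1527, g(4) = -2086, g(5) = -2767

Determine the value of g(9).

-6951

Δ: -265  -351  -449  -559  -681
Δ²: -86  -98  -110  -122
Δ³: -12  -12  -12
The third differences are constant (-12).
-122 − 12 = -134;  -681 − 134 = -815;  -2767 − 815 = -3582
-134 − 12 = -146;  -815 − 146 = -961;  -3582 − 961 = -4543
-146 − 12 = -158;  -961 − 158 = -1119;  -4543 − 1119 = -5662
-158 − 12 = -170;  -1119 − 170 = -1289;  -5662 − 1289 = -6951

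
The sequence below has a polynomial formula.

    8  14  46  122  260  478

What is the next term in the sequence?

794

D1: 6, 32, 76, 138, 218
D2: 26, 44, 62, 80
D3: 18, 18, 18
Third differences constant at 18.
80 + 18 = 98;  218 + 98 = 316;  478 + 316 = 794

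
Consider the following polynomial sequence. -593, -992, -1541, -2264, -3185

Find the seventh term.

Δ: -399, -549, -723, -921
Δ²: -150, -174, -198
Δ³: -24, -24
The third differences are constant (-24).
-198 − 24 = -222;  -921 − 222 = -1143;  -3185 − 1143 = -4328
-222 − 24 = -246;  -1143 − 246 = -1389;  -4328 − 1389 = -5717

-5717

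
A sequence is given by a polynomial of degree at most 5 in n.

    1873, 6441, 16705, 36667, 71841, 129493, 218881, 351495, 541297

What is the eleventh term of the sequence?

1162113

D1: 4568  10264  19962  35174  57652  89388  132614  189802
D2: 5696  9698  15212  22478  31736  43226  57188
D3: 4002  5514  7266  9258  11490  13962
D4: 1512  1752  1992  2232  2472
D5: 240  240  240  240
Constant fifth difference = 240, so extend:
2472 + 240 = 2712;  13962 + 2712 = 16674;  57188 + 16674 = 73862;  189802 + 73862 = 263664;  541297 + 263664 = 804961
2712 + 240 = 2952;  16674 + 2952 = 19626;  73862 + 19626 = 93488;  263664 + 93488 = 357152;  804961 + 357152 = 1162113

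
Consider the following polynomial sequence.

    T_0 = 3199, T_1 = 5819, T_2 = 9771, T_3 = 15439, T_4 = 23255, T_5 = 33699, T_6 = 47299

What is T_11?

2620  3952  5668  7816  10444  13600
1332  1716  2148  2628  3156
384  432  480  528
48  48  48
The fourth differences are constant (48).
528 + 48 = 576;  3156 + 576 = 3732;  13600 + 3732 = 17332;  47299 + 17332 = 64631
576 + 48 = 624;  3732 + 624 = 4356;  17332 + 4356 = 21688;  64631 + 21688 = 86319
624 + 48 = 672;  4356 + 672 = 5028;  21688 + 5028 = 26716;  86319 + 26716 = 113035
672 + 48 = 720;  5028 + 720 = 5748;  26716 + 5748 = 32464;  113035 + 32464 = 145499
720 + 48 = 768;  5748 + 768 = 6516;  32464 + 6516 = 38980;  145499 + 38980 = 184479

184479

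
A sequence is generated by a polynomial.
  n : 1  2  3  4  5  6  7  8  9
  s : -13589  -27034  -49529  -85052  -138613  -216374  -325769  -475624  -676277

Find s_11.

D1: -13445, -22495, -35523, -53561, -77761, -109395, -149855, -200653
D2: -9050, -13028, -18038, -24200, -31634, -40460, -50798
D3: -3978, -5010, -6162, -7434, -8826, -10338
D4: -1032, -1152, -1272, -1392, -1512
D5: -120, -120, -120, -120
The fifth differences are constant (-120).
-1512 − 120 = -1632;  -10338 − 1632 = -11970;  -50798 − 11970 = -62768;  -200653 − 62768 = -263421;  -676277 − 263421 = -939698
-1632 − 120 = -1752;  -11970 − 1752 = -13722;  -62768 − 13722 = -76490;  -263421 − 76490 = -339911;  -939698 − 339911 = -1279609

-1279609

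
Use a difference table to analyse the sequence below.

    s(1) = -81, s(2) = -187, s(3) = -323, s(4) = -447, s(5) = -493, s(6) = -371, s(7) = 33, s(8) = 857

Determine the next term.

2263

D1: -106 , -136 , -124 , -46 , 122 , 404 , 824
D2: -30 , 12 , 78 , 168 , 282 , 420
D3: 42 , 66 , 90 , 114 , 138
D4: 24 , 24 , 24 , 24
The fourth differences are constant (24).
138 + 24 = 162;  420 + 162 = 582;  824 + 582 = 1406;  857 + 1406 = 2263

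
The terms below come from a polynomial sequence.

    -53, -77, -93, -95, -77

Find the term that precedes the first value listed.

-24  -16  -2  18
8  14  20
6  6
The third differences are constant at 6.
Work back: 8 − 6 = 2;  -24 − 2 = -26;  -53 + 26 = -27

-27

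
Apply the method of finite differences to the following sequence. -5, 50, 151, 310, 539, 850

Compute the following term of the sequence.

1255

D1: 55  101  159  229  311
D2: 46  58  70  82
D3: 12  12  12
The third differences are constant (12).
82 + 12 = 94;  311 + 94 = 405;  850 + 405 = 1255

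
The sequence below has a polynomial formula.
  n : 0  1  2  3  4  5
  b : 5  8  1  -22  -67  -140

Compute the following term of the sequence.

-247

Δ: 3, -7, -23, -45, -73
Δ²: -10, -16, -22, -28
Δ³: -6, -6, -6
Constant third difference = -6, so extend:
-28 − 6 = -34;  -73 − 34 = -107;  -140 − 107 = -247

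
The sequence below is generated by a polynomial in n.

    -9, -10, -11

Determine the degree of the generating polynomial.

1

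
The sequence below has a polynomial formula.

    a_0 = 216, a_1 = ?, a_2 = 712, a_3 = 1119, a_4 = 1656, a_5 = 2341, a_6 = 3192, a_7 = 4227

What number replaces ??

417

Using the last 6 terms:
First differences: 407  537  685  851  1035
Second differences: 130  148  166  184
Third differences: 18  18  18
Constant third difference = 18.
Extend backward: 130 − 18 = 112;  407 − 112 = 295;  712 − 295 = 417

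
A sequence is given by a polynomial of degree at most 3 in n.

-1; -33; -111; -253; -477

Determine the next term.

-801

Δ: -32, -78, -142, -224
Δ²: -46, -64, -82
Δ³: -18, -18
The third differences are constant (-18).
-82 − 18 = -100;  -224 − 100 = -324;  -477 − 324 = -801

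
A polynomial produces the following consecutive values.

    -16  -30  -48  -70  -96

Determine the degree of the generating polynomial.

-14, -18, -22, -26
-4, -4, -4
The second differences are constant, so the polynomial has degree 2.

2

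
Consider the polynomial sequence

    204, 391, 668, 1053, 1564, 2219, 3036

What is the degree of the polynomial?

3

187, 277, 385, 511, 655, 817
90, 108, 126, 144, 162
18, 18, 18, 18
The third differences are constant, so the polynomial has degree 3.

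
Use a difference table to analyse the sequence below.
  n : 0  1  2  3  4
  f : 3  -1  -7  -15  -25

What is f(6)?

-51

First differences: -4 , -6 , -8 , -10
Second differences: -2 , -2 , -2
Constant second difference = -2, so extend:
-10 − 2 = -12;  -25 − 12 = -37
-12 − 2 = -14;  -37 − 14 = -51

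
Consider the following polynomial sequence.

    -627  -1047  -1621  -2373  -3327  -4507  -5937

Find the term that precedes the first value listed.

-420, -574, -752, -954, -1180, -1430
-154, -178, -202, -226, -250
-24, -24, -24, -24
The third differences are constant at -24.
Work back: -154 + 24 = -130;  -420 + 130 = -290;  -627 + 290 = -337

-337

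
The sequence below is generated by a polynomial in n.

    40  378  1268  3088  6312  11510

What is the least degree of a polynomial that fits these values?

First differences: 338, 890, 1820, 3224, 5198
Second differences: 552, 930, 1404, 1974
Third differences: 378, 474, 570
Fourth differences: 96, 96
The fourth differences are constant, so the polynomial has degree 4.

4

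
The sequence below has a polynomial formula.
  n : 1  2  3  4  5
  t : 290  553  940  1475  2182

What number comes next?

D1: 263 , 387 , 535 , 707
D2: 124 , 148 , 172
D3: 24 , 24
Constant third difference = 24, so extend:
172 + 24 = 196;  707 + 196 = 903;  2182 + 903 = 3085

3085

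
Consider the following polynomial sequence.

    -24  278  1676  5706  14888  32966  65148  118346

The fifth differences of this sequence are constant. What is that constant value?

240

Δ: 302, 1398, 4030, 9182, 18078, 32182, 53198
Δ²: 1096, 2632, 5152, 8896, 14104, 21016
Δ³: 1536, 2520, 3744, 5208, 6912
Δ⁴: 984, 1224, 1464, 1704
Δ⁵: 240, 240, 240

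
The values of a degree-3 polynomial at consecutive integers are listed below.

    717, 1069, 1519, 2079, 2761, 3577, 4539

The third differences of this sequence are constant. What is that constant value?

First differences: 352, 450, 560, 682, 816, 962
Second differences: 98, 110, 122, 134, 146
Third differences: 12, 12, 12, 12

12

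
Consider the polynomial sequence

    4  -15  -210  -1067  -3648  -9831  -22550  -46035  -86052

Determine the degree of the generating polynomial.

Δ: -19, -195, -857, -2581, -6183, -12719, -23485, -40017
Δ²: -176, -662, -1724, -3602, -6536, -10766, -16532
Δ³: -486, -1062, -1878, -2934, -4230, -5766
Δ⁴: -576, -816, -1056, -1296, -1536
Δ⁵: -240, -240, -240, -240
The fifth differences are constant, so the polynomial has degree 5.

5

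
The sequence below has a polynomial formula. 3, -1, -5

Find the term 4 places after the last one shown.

-21

-4  -4
The first differences are constant (-4).
-5 − 4 = -9
-9 − 4 = -13
-13 − 4 = -17
-17 − 4 = -21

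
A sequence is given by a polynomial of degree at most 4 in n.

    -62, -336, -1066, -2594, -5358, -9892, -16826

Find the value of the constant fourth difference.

D1: -274, -730, -1528, -2764, -4534, -6934
D2: -456, -798, -1236, -1770, -2400
D3: -342, -438, -534, -630
D4: -96, -96, -96

-96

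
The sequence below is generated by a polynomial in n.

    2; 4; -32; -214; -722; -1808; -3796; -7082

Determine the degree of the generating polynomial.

D1: 2, -36, -182, -508, -1086, -1988, -3286
D2: -38, -146, -326, -578, -902, -1298
D3: -108, -180, -252, -324, -396
D4: -72, -72, -72, -72
The fourth differences are constant, so the polynomial has degree 4.

4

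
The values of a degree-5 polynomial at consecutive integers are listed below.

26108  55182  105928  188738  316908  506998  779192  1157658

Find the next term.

1670908

29074, 50746, 82810, 128170, 190090, 272194, 378466
21672, 32064, 45360, 61920, 82104, 106272
10392, 13296, 16560, 20184, 24168
2904, 3264, 3624, 3984
360, 360, 360
Constant fifth difference = 360, so extend:
3984 + 360 = 4344;  24168 + 4344 = 28512;  106272 + 28512 = 134784;  378466 + 134784 = 513250;  1157658 + 513250 = 1670908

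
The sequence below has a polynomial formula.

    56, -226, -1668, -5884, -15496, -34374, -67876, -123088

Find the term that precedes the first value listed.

24

-282  -1442  -4216  -9612  -18878  -33502  -55212
-1160  -2774  -5396  -9266  -14624  -21710
-1614  -2622  -3870  -5358  -7086
-1008  -1248  -1488  -1728
-240  -240  -240
The fifth differences are constant at -240.
Work back: -1008 + 240 = -768;  -1614 + 768 = -846;  -1160 + 846 = -314;  -282 + 314 = 32;  56 − 32 = 24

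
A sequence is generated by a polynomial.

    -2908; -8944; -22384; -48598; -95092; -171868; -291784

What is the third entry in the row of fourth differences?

D1: -6036, -13440, -26214, -46494, -76776, -119916
D2: -7404, -12774, -20280, -30282, -43140
D3: -5370, -7506, -10002, -12858
D4: -2136, -2496, -2856
D5: -360, -360

-2856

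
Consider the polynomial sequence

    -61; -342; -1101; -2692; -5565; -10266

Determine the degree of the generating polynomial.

First differences: -281, -759, -1591, -2873, -4701
Second differences: -478, -832, -1282, -1828
Third differences: -354, -450, -546
Fourth differences: -96, -96
The fourth differences are constant, so the polynomial has degree 4.

4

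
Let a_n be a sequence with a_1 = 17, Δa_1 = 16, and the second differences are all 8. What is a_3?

57

Build the table forward from the leading diagonal:
Δ²: 8, 8, 8
Δ: 16, 24, 32
a: 17, 33, 57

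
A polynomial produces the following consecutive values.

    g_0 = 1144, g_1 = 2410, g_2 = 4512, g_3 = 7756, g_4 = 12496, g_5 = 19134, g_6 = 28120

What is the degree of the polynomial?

4

1266, 2102, 3244, 4740, 6638, 8986
836, 1142, 1496, 1898, 2348
306, 354, 402, 450
48, 48, 48
The fourth differences are constant, so the polynomial has degree 4.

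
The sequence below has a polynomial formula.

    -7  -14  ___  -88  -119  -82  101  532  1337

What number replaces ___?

-43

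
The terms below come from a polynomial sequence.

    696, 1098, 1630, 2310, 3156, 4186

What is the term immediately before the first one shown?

402, 532, 680, 846, 1030
130, 148, 166, 184
18, 18, 18
The third differences are constant at 18.
Work back: 130 − 18 = 112;  402 − 112 = 290;  696 − 290 = 406

406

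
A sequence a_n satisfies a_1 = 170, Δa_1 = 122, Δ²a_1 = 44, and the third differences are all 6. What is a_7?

1682

Build the table forward from the leading diagonal:
Δ³: 6, 6, 6, 6, 6, 6, 6
Δ²: 44, 50, 56, 62, 68, 74, 80
Δ: 122, 166, 216, 272, 334, 402, 476
a: 170, 292, 458, 674, 946, 1280, 1682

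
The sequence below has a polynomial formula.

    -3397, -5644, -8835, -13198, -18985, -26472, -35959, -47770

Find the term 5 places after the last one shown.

-154705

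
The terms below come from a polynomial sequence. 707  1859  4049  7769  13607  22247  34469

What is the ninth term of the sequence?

73259

First differences: 1152  2190  3720  5838  8640  12222
Second differences: 1038  1530  2118  2802  3582
Third differences: 492  588  684  780
Fourth differences: 96  96  96
Fourth differences constant at 96.
780 + 96 = 876;  3582 + 876 = 4458;  12222 + 4458 = 16680;  34469 + 16680 = 51149
876 + 96 = 972;  4458 + 972 = 5430;  16680 + 5430 = 22110;  51149 + 22110 = 73259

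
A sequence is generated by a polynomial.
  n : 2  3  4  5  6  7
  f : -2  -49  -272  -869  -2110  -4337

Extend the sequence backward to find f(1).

-5

D1: -47, -223, -597, -1241, -2227
D2: -176, -374, -644, -986
D3: -198, -270, -342
D4: -72, -72
The fourth differences are constant at -72.
Work back: -198 + 72 = -126;  -176 + 126 = -50;  -47 + 50 = 3;  -2 − 3 = -5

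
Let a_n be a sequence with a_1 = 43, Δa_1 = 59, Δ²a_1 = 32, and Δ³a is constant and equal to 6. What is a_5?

Build the table forward from the leading diagonal:
D3: 6, 6, 6, 6, 6
D2: 32, 38, 44, 50, 56
D1: 59, 91, 129, 173, 223
a: 43, 102, 193, 322, 495

495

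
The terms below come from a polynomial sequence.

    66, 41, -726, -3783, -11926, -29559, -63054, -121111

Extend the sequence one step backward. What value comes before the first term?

9

Δ: -25  -767  -3057  -8143  -17633  -33495  -58057
Δ²: -742  -2290  -5086  -9490  -15862  -24562
Δ³: -1548  -2796  -4404  -6372  -8700
Δ⁴: -1248  -1608  -1968  -2328
Δ⁵: -360  -360  -360
The fifth differences are constant at -360.
Work back: -1248 + 360 = -888;  -1548 + 888 = -660;  -742 + 660 = -82;  -25 + 82 = 57;  66 − 57 = 9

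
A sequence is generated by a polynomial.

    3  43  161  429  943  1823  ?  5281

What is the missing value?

Using the first 6 terms:
40  118  268  514  880
78  150  246  366
72  96  120
24  24
Constant fourth difference = 24.
Extend forward: 120 + 24 = 144;  366 + 144 = 510;  880 + 510 = 1390;  1823 + 1390 = 3213

3213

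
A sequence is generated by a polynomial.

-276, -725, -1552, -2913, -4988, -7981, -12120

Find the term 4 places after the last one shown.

D1: -449  -827  -1361  -2075  -2993  -4139
D2: -378  -534  -714  -918  -1146
D3: -156  -180  -204  -228
D4: -24  -24  -24
The fourth differences are constant (-24).
-228 − 24 = -252;  -1146 − 252 = -1398;  -4139 − 1398 = -5537;  -12120 − 5537 = -17657
-252 − 24 = -276;  -1398 − 276 = -1674;  -5537 − 1674 = -7211;  -17657 − 7211 = -24868
-276 − 24 = -300;  -1674 − 300 = -1974;  -7211 − 1974 = -9185;  -24868 − 9185 = -34053
-300 − 24 = -324;  -1974 − 324 = -2298;  -9185 − 2298 = -11483;  -34053 − 11483 = -45536

-45536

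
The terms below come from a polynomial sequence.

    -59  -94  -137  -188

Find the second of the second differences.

-8

D1: -35, -43, -51
D2: -8, -8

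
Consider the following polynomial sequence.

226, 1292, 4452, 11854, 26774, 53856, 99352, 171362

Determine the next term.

280074

1066, 3160, 7402, 14920, 27082, 45496, 72010
2094, 4242, 7518, 12162, 18414, 26514
2148, 3276, 4644, 6252, 8100
1128, 1368, 1608, 1848
240, 240, 240
The fifth differences are constant (240).
1848 + 240 = 2088;  8100 + 2088 = 10188;  26514 + 10188 = 36702;  72010 + 36702 = 108712;  171362 + 108712 = 280074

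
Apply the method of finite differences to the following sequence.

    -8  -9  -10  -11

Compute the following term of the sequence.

Δ: -1  -1  -1
Constant first difference = -1, so extend:
-11 − 1 = -12

-12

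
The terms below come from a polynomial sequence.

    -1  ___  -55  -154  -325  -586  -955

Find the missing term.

-10

Using the last 5 terms:
-99, -171, -261, -369
-72, -90, -108
-18, -18
Constant third difference = -18.
Extend backward: -72 + 18 = -54;  -99 + 54 = -45;  -55 + 45 = -10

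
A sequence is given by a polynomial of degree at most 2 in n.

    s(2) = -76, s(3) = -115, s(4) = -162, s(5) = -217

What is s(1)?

-45

Δ: -39, -47, -55
Δ²: -8, -8
The second differences are constant at -8.
Work back: -39 + 8 = -31;  -76 + 31 = -45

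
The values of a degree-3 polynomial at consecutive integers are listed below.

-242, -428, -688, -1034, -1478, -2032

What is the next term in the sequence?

-186, -260, -346, -444, -554
-74, -86, -98, -110
-12, -12, -12
Constant third difference = -12, so extend:
-110 − 12 = -122;  -554 − 122 = -676;  -2032 − 676 = -2708

-2708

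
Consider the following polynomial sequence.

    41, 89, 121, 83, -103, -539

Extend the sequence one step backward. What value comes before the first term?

D1: 48, 32, -38, -186, -436
D2: -16, -70, -148, -250
D3: -54, -78, -102
D4: -24, -24
The fourth differences are constant at -24.
Work back: -54 + 24 = -30;  -16 + 30 = 14;  48 − 14 = 34;  41 − 34 = 7

7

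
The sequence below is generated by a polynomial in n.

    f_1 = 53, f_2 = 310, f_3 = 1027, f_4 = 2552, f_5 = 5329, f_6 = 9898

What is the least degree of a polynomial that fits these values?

D1: 257, 717, 1525, 2777, 4569
D2: 460, 808, 1252, 1792
D3: 348, 444, 540
D4: 96, 96
The fourth differences are constant, so the polynomial has degree 4.

4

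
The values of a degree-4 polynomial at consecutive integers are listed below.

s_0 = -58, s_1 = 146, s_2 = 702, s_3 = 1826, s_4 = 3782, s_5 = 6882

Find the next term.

Δ: 204, 556, 1124, 1956, 3100
Δ²: 352, 568, 832, 1144
Δ³: 216, 264, 312
Δ⁴: 48, 48
Fourth differences constant at 48.
312 + 48 = 360;  1144 + 360 = 1504;  3100 + 1504 = 4604;  6882 + 4604 = 11486

11486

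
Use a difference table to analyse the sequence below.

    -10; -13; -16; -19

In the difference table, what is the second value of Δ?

-3

First differences: -3, -3, -3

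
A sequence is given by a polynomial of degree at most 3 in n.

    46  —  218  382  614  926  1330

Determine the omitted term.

110

Using the last 5 terms:
Δ: 164  232  312  404
Δ²: 68  80  92
Δ³: 12  12
Constant third difference = 12.
Extend backward: 68 − 12 = 56;  164 − 56 = 108;  218 − 108 = 110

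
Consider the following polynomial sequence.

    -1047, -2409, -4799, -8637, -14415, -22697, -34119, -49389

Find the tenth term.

-94665

D1: -1362 , -2390 , -3838 , -5778 , -8282 , -11422 , -15270
D2: -1028 , -1448 , -1940 , -2504 , -3140 , -3848
D3: -420 , -492 , -564 , -636 , -708
D4: -72 , -72 , -72 , -72
The fourth differences are constant (-72).
-708 − 72 = -780;  -3848 − 780 = -4628;  -15270 − 4628 = -19898;  -49389 − 19898 = -69287
-780 − 72 = -852;  -4628 − 852 = -5480;  -19898 − 5480 = -25378;  -69287 − 25378 = -94665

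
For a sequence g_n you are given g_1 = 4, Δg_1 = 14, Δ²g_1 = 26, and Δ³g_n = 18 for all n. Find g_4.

142

Build the table forward from the leading diagonal:
Third differences: 18, 18, 18, 18
Second differences: 26, 44, 62, 80
First differences: 14, 40, 84, 146
g: 4, 18, 58, 142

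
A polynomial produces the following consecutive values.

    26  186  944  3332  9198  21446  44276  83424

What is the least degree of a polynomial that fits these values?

5

First differences: 160, 758, 2388, 5866, 12248, 22830, 39148
Second differences: 598, 1630, 3478, 6382, 10582, 16318
Third differences: 1032, 1848, 2904, 4200, 5736
Fourth differences: 816, 1056, 1296, 1536
Fifth differences: 240, 240, 240
The fifth differences are constant, so the polynomial has degree 5.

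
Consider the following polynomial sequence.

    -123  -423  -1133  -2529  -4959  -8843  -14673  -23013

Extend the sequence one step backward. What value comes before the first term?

Δ: -300, -710, -1396, -2430, -3884, -5830, -8340
Δ²: -410, -686, -1034, -1454, -1946, -2510
Δ³: -276, -348, -420, -492, -564
Δ⁴: -72, -72, -72, -72
The fourth differences are constant at -72.
Work back: -276 + 72 = -204;  -410 + 204 = -206;  -300 + 206 = -94;  -123 + 94 = -29

-29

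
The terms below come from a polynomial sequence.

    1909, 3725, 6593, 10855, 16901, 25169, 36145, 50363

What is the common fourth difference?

48

First differences: 1816, 2868, 4262, 6046, 8268, 10976, 14218
Second differences: 1052, 1394, 1784, 2222, 2708, 3242
Third differences: 342, 390, 438, 486, 534
Fourth differences: 48, 48, 48, 48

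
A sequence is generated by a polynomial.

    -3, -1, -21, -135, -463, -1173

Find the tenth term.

-12873

D1: 2, -20, -114, -328, -710
D2: -22, -94, -214, -382
D3: -72, -120, -168
D4: -48, -48
The fourth differences are constant (-48).
-168 − 48 = -216;  -382 − 216 = -598;  -710 − 598 = -1308;  -1173 − 1308 = -2481
-216 − 48 = -264;  -598 − 264 = -862;  -1308 − 862 = -2170;  -2481 − 2170 = -4651
-264 − 48 = -312;  -862 − 312 = -1174;  -2170 − 1174 = -3344;  -4651 − 3344 = -7995
-312 − 48 = -360;  -1174 − 360 = -1534;  -3344 − 1534 = -4878;  -7995 − 4878 = -12873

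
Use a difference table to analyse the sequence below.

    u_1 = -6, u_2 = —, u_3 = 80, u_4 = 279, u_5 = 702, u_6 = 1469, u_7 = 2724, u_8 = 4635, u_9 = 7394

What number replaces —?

Using the last 7 terms:
Δ: 199  423  767  1255  1911  2759
Δ²: 224  344  488  656  848
Δ³: 120  144  168  192
Δ⁴: 24  24  24
Constant fourth difference = 24.
Extend backward: 120 − 24 = 96;  224 − 96 = 128;  199 − 128 = 71;  80 − 71 = 9

9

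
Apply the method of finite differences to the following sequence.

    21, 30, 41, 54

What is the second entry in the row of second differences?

First differences: 9, 11, 13
Second differences: 2, 2

2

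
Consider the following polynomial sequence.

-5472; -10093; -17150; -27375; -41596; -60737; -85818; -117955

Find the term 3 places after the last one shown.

First differences: -4621, -7057, -10225, -14221, -19141, -25081, -32137
Second differences: -2436, -3168, -3996, -4920, -5940, -7056
Third differences: -732, -828, -924, -1020, -1116
Fourth differences: -96, -96, -96, -96
The fourth differences are constant (-96).
-1116 − 96 = -1212;  -7056 − 1212 = -8268;  -32137 − 8268 = -40405;  -117955 − 40405 = -158360
-1212 − 96 = -1308;  -8268 − 1308 = -9576;  -40405 − 9576 = -49981;  -158360 − 49981 = -208341
-1308 − 96 = -1404;  -9576 − 1404 = -10980;  -49981 − 10980 = -60961;  -208341 − 60961 = -269302

-269302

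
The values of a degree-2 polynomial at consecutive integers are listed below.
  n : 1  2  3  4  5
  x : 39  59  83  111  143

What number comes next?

179

Δ: 20 , 24 , 28 , 32
Δ²: 4 , 4 , 4
Constant second difference = 4, so extend:
32 + 4 = 36;  143 + 36 = 179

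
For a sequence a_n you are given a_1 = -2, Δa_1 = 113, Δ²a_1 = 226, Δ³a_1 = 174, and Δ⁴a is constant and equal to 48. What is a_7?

8266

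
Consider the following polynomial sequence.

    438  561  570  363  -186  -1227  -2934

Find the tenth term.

-14151

First differences: 123  9  -207  -549  -1041  -1707
Second differences: -114  -216  -342  -492  -666
Third differences: -102  -126  -150  -174
Fourth differences: -24  -24  -24
Constant fourth difference = -24, so extend:
-174 − 24 = -198;  -666 − 198 = -864;  -1707 − 864 = -2571;  -2934 − 2571 = -5505
-198 − 24 = -222;  -864 − 222 = -1086;  -2571 − 1086 = -3657;  -5505 − 3657 = -9162
-222 − 24 = -246;  -1086 − 246 = -1332;  -3657 − 1332 = -4989;  -9162 − 4989 = -14151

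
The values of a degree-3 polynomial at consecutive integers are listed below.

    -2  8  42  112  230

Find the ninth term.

1422

D1: 10 , 34 , 70 , 118
D2: 24 , 36 , 48
D3: 12 , 12
The third differences are constant (12).
48 + 12 = 60;  118 + 60 = 178;  230 + 178 = 408
60 + 12 = 72;  178 + 72 = 250;  408 + 250 = 658
72 + 12 = 84;  250 + 84 = 334;  658 + 334 = 992
84 + 12 = 96;  334 + 96 = 430;  992 + 430 = 1422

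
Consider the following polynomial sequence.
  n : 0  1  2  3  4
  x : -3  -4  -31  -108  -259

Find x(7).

Δ: -1  -27  -77  -151
Δ²: -26  -50  -74
Δ³: -24  -24
The third differences are constant (-24).
-74 − 24 = -98;  -151 − 98 = -249;  -259 − 249 = -508
-98 − 24 = -122;  -249 − 122 = -371;  -508 − 371 = -879
-122 − 24 = -146;  -371 − 146 = -517;  -879 − 517 = -1396

-1396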